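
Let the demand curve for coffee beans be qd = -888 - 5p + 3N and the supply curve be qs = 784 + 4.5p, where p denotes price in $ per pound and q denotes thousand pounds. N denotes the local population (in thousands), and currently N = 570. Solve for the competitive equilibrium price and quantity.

p* = 4, q* = 802

With N = 570, demand is qd = 822 - 5p.
Equating demand and supply, 822 - 5p = 784 + 4.5p gives 9.5p = 38, so p* = 4.
From the demand curve, q* = 822 - 5(4) = 802.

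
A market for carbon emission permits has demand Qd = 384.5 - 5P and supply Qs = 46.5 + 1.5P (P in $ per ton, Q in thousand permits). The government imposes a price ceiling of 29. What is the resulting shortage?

Shortage = 149.5

With P fixed at 29, quantity demanded is 239.5 and quantity supplied is 90.
Shortage = Qd - Qs = 239.5 - 90 = 149.5.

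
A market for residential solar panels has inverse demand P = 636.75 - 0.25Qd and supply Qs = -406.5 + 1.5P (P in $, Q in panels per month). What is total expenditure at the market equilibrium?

Total expenditure = 214263

Solving each curve for Q: Qd = 2547 - 4P.
At equilibrium Qd = Qs, so 2547 - 4P = -406.5 + 1.5P; collecting terms, 2953.5 = 5.5P and P* = 537.
Plugging P* into demand: Q* = 2547 - 4(537) = 399.
Total expenditure = P* × Q* = 537 × 399 = 214263.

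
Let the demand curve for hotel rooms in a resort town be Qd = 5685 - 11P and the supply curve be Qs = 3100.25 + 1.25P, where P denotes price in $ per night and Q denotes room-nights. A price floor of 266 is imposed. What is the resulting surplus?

At P = 266: Qd = 2759 and Qs = 3432.75.
Surplus = Qs - Qd = 3432.75 - 2759 = 673.75.

Surplus = 673.75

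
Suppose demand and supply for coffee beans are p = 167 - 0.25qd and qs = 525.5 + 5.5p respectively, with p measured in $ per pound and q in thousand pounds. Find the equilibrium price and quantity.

Solving each curve for q: qd = 668 - 4p.
Set qd = qs: 668 - 4p = 525.5 + 5.5p, so 142.5 = 9.5p and p* = 15.
From the demand curve, q* = 668 - 4(15) = 608.

p* = 15, q* = 608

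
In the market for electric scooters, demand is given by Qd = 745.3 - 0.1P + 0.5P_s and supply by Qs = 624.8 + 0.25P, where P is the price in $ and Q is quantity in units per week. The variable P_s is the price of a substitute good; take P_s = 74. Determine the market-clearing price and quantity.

P* = 450, Q* = 737.3

With P_s = 74, demand is Qd = 782.3 - 0.1P.
Set Qd = Qs: 782.3 - 0.1P = 624.8 + 0.25P, so 157.5 = 0.35P and P* = 450.
From the demand curve, Q* = 782.3 - 0.1(450) = 737.3.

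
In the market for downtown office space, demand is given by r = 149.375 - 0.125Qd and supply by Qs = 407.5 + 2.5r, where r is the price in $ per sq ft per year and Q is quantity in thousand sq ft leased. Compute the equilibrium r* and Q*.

r* = 75, Q* = 595

Solving each curve for Q: Qd = 1195 - 8r.
At equilibrium Qd = Qs, so 1195 - 8r = 407.5 + 2.5r; collecting terms, 787.5 = 10.5r and r* = 75.
Plugging r* into demand: Q* = 1195 - 8(75) = 595.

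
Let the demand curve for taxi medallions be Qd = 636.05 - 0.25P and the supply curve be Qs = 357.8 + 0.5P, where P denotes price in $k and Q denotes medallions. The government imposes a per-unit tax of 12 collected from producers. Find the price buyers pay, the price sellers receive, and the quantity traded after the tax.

The tax drives a wedge P_b - P_s = 12. Substituting P_s = P_b - 12 into supply: Qs = 351.8 + 0.5P_b.
Set Qd = Qs: 636.05 - 0.25P_b = 351.8 + 0.5P_b, so 284.25 = 0.75P_b and P_b = 379.
Then P_s = 379 - 12 = 367 and Q = 636.05 - 0.25(379) = 541.3.

P_b = 379, P_s = 367, Q = 541.3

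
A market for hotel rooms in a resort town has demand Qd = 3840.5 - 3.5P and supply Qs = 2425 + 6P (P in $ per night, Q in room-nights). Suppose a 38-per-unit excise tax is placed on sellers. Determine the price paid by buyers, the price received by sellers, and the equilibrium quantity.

P_b = 173, P_s = 135, Q = 3235

With a tax of 38 on sellers, they supply based on the net price P_s = P_b - 38, so Qs = 2197 + 6P_b.
Market clearing requires 3840.5 - 3.5P_b = 2197 + 6P_b; hence 1643.5 = 9.5P_b and P_b = 173.
So P_s = 135 and the quantity traded is Q = 3840.5 - 3.5(173) = 3235.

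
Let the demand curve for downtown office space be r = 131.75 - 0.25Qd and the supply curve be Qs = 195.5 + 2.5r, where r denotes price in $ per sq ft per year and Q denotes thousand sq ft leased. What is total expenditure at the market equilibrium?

Total expenditure = 16473

Rewriting in direct form: Qd = 527 - 4r.
Set Qd = Qs: 527 - 4r = 195.5 + 2.5r, so 331.5 = 6.5r and r* = 51.
Then Q* = 527 - 4(51) = 323.
Total expenditure = r* × Q* = 51 × 323 = 16473.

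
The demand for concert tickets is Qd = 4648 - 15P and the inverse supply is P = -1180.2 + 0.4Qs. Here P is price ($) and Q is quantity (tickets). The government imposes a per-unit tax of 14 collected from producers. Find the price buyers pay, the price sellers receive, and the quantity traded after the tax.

In direct form, Qs = 2950.5 + 2.5P.
With a tax of 14 on producers, they supply based on the net price P_s = P_b - 14, so Qs = 2915.5 + 2.5P_b.
Market clearing requires 4648 - 15P_b = 2915.5 + 2.5P_b; hence 1732.5 = 17.5P_b and P_b = 99.
Then P_s = 99 - 14 = 85 and Q = 4648 - 15(99) = 3163.

P_b = 99, P_s = 85, Q = 3163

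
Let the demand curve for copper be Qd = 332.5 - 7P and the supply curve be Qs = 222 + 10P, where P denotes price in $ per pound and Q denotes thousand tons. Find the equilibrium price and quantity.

The market clears where 332.5 - 7P = 222 + 10P. Rearranging, 17P = 110.5, hence P* = 6.5.
Plugging P* into demand: Q* = 332.5 - 7(6.5) = 287.

P* = 6.5, Q* = 287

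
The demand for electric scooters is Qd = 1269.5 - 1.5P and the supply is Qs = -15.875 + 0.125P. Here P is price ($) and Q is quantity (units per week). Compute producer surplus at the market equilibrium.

Set Qd = Qs: 1269.5 - 1.5P = -15.875 + 0.125P, so 1285.375 = 1.625P and P* = 791.
Plugging P* into demand: Q* = 1269.5 - 1.5(791) = 83.
Supply choke price (Qs = 0): P = 127. Producer surplus = ½ × (791 - 127) × 83 = 27556.

Producer surplus = 27556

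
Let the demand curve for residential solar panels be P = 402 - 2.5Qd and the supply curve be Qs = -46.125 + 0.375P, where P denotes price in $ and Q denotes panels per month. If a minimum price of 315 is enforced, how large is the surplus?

Surplus = 37.2

Solving each curve for Q: Qd = 160.8 - 0.4P.
Evaluating both curves at the floor price 315 gives Qd = 34.8, Qs = 72.
Surplus = Qs - Qd = 72 - 34.8 = 37.2.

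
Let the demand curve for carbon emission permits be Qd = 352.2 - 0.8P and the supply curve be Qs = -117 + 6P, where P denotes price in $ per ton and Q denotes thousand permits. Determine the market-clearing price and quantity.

P* = 69, Q* = 297

Equating demand and supply, 352.2 - 0.8P = -117 + 6P gives 6.8P = 469.2, so P* = 69.
Plugging P* into demand: Q* = 352.2 - 0.8(69) = 297.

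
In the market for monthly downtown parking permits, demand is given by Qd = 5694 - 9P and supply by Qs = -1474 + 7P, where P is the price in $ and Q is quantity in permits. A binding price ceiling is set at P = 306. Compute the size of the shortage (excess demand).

Evaluating both curves at the ceiling price 306 gives Qd = 2940, Qs = 668.
Shortage = Qd - Qs = 2940 - 668 = 2272.

Shortage = 2272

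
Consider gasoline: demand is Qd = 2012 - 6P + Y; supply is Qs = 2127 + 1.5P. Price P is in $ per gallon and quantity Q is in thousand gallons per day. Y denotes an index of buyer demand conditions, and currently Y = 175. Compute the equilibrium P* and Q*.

With Y = 175, demand is Qd = 2187 - 6P.
At equilibrium Qd = Qs, so 2187 - 6P = 2127 + 1.5P; collecting terms, 60 = 7.5P and P* = 8.
Plugging P* into demand: Q* = 2187 - 6(8) = 2139.

P* = 8, Q* = 2139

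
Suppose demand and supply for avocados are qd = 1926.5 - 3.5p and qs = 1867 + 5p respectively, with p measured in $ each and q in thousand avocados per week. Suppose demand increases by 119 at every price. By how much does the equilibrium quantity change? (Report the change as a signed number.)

The market clears where 1926.5 - 3.5p = 1867 + 5p. Rearranging, 8.5p = 59.5, hence p* = 7.
From the demand curve, q* = 1926.5 - 3.5(7) = 1902.
After the shift, demand is qd = 2045.5 - 3.5p.
Re-solving, 8.5p = 178.5 gives p = 21 and q = 1972.
Δq = 1972 - 1902 = 70.

Δq = 70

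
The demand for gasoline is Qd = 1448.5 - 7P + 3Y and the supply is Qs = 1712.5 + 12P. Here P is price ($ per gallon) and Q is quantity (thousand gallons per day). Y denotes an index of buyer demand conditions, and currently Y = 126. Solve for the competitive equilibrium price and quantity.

With Y = 126, demand is Qd = 1826.5 - 7P.
Equating demand and supply, 1826.5 - 7P = 1712.5 + 12P gives 19P = 114, so P* = 6.
From the demand curve, Q* = 1826.5 - 7(6) = 1784.5.

P* = 6, Q* = 1784.5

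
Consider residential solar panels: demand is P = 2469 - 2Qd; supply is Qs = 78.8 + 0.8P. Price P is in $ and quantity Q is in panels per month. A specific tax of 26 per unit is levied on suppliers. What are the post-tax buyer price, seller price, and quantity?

Inverting to quantity form: Qd = 1234.5 - 0.5P.
With a tax of 26 on suppliers, they supply based on the net price P_s = P_b - 26, so Qs = 58 + 0.8P_b.
Set Qd = Qs: 1234.5 - 0.5P_b = 58 + 0.8P_b, so 1176.5 = 1.3P_b and P_b = 905.
So P_s = 879 and the quantity traded is Q = 1234.5 - 0.5(905) = 782.

P_b = 905, P_s = 879, Q = 782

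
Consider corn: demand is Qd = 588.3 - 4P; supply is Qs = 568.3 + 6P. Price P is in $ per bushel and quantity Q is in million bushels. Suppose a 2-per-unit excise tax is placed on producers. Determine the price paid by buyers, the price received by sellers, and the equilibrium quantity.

P_b = 3.2, P_s = 1.2, Q = 575.5

Producers keep P_s = P_b - 2 per unit, so supply in terms of the buyer price is Qs = 556.3 + 6P_b.
Market clearing requires 588.3 - 4P_b = 556.3 + 6P_b; hence 32 = 10P_b and P_b = 3.2.
So P_s = 1.2 and the quantity traded is Q = 588.3 - 4(3.2) = 575.5.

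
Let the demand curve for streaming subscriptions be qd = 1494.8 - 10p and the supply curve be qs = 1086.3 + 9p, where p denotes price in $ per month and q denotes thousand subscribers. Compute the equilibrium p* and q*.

Equating demand and supply, 1494.8 - 10p = 1086.3 + 9p gives 19p = 408.5, so p* = 21.5.
Plugging p* into demand: q* = 1494.8 - 10(21.5) = 1279.8.

p* = 21.5, q* = 1279.8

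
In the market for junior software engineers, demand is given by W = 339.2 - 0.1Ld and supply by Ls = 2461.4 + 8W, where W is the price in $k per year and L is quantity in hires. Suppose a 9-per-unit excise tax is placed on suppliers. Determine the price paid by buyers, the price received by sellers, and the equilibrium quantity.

Solving each curve for L: Ld = 3392 - 10W.
Suppliers keep W_s = W_b - 9 per unit, so supply in terms of the buyer price is Ls = 2389.4 + 8W_b.
Set Ld = Ls: 3392 - 10W_b = 2389.4 + 8W_b, so 1002.6 = 18W_b and W_b = 55.7.
Then W_s = 55.7 - 9 = 46.7 and L = 3392 - 10(55.7) = 2835.

W_b = 55.7, W_s = 46.7, L = 2835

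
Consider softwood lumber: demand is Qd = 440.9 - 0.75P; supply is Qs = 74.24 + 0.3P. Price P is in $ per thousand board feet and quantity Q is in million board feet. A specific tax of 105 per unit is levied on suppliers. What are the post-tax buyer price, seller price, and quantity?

P_b = 379.2, P_s = 274.2, Q = 156.5

With a tax of 105 on suppliers, they supply based on the net price P_s = P_b - 105, so Qs = 42.74 + 0.3P_b.
Set Qd = Qs: 440.9 - 0.75P_b = 42.74 + 0.3P_b, so 398.16 = 1.05P_b and P_b = 379.2.
So P_s = 274.2 and the quantity traded is Q = 440.9 - 0.75(379.2) = 156.5.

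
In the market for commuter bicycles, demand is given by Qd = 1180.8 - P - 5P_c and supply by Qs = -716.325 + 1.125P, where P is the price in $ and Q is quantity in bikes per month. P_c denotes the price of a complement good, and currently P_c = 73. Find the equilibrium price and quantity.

With P_c = 73, demand is Qd = 815.8 - P.
Equating demand and supply, 815.8 - P = -716.325 + 1.125P gives 2.125P = 1532.125, so P* = 721.
Plugging P* into demand: Q* = 815.8 - 721 = 94.8.

P* = 721, Q* = 94.8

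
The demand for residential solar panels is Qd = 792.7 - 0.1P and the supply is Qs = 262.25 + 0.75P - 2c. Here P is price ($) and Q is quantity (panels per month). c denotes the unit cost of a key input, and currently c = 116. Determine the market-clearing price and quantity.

With c = 116, supply is Qs = 30.25 + 0.75P.
Set Qd = Qs: 792.7 - 0.1P = 30.25 + 0.75P, so 762.45 = 0.85P and P* = 897.
From the demand curve, Q* = 792.7 - 0.1(897) = 703.

P* = 897, Q* = 703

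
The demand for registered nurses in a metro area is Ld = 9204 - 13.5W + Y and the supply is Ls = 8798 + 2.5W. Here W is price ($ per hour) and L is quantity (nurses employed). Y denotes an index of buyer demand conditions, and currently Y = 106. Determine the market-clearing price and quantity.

W* = 32, L* = 8878

With Y = 106, demand is Ld = 9310 - 13.5W.
The market clears where 9310 - 13.5W = 8798 + 2.5W. Rearranging, 16W = 512, hence W* = 32.
Substitute back: L* = 9310 - 13.5(32) = 8878.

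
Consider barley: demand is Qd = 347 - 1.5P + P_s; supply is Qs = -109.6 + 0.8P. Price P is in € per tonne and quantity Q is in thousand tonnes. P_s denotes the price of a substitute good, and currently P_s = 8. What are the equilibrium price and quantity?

P* = 202, Q* = 52

With P_s = 8, demand is Qd = 355 - 1.5P.
The market clears where 355 - 1.5P = -109.6 + 0.8P. Rearranging, 2.3P = 464.6, hence P* = 202.
Plugging P* into demand: Q* = 355 - 1.5(202) = 52.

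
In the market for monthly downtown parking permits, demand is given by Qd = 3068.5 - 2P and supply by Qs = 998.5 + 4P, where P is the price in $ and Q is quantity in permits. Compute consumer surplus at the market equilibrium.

Equating demand and supply, 3068.5 - 2P = 998.5 + 4P gives 6P = 2070, so P* = 345.
Substitute back: Q* = 3068.5 - 2(345) = 2378.5.
Demand choke price (Qd = 0): P = 3068.5/2 = 1534.25. Consumer surplus = ½ × (1534.25 - 345) × 2378.5 = 1414315.5625.

Consumer surplus = 1414315.5625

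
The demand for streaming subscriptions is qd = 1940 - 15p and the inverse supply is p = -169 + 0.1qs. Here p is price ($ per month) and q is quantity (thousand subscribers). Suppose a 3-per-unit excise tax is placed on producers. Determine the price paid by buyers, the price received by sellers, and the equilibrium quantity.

Rewriting in direct form: qs = 1690 + 10p.
With a tax of 3 on producers, they supply based on the net price p_s = p_b - 3, so qs = 1660 + 10p_b.
Equate demand and the shifted supply: 1940 - 15p_b = 1660 + 10p_b, giving 25p_b = 280, so p_b = 11.2.
Then p_s = 11.2 - 3 = 8.2 and q = 1940 - 15(11.2) = 1772.

p_b = 11.2, p_s = 8.2, q = 1772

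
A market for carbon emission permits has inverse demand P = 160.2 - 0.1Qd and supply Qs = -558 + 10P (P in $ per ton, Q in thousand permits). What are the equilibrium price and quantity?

P* = 108, Q* = 522

Rewriting in direct form: Qd = 1602 - 10P.
The market clears where 1602 - 10P = -558 + 10P. Rearranging, 20P = 2160, hence P* = 108.
Then Q* = 1602 - 10(108) = 522.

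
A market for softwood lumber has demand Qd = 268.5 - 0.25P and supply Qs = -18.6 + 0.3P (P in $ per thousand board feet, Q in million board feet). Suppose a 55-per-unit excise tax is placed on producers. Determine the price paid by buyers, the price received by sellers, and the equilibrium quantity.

The tax drives a wedge P_b - P_s = 55. Substituting P_s = P_b - 55 into supply: Qs = -35.1 + 0.3P_b.
Equate demand and the shifted supply: 268.5 - 0.25P_b = -35.1 + 0.3P_b, giving 0.55P_b = 303.6, so P_b = 552.
So P_s = 497 and the quantity traded is Q = 268.5 - 0.25(552) = 130.5.

P_b = 552, P_s = 497, Q = 130.5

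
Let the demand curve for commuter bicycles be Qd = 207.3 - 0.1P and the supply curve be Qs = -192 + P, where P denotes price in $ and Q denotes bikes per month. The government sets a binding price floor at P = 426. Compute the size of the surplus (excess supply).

Surplus = 69.3

Evaluating both curves at the floor price 426 gives Qd = 164.7, Qs = 234.
Surplus = Qs - Qd = 234 - 164.7 = 69.3.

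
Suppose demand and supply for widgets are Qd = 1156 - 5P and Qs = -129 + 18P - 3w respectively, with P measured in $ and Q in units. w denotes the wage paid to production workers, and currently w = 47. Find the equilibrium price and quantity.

With w = 47, supply is Qs = -270 + 18P.
At equilibrium Qd = Qs, so 1156 - 5P = -270 + 18P; collecting terms, 1426 = 23P and P* = 62.
Substitute back: Q* = 1156 - 5(62) = 846.

P* = 62, Q* = 846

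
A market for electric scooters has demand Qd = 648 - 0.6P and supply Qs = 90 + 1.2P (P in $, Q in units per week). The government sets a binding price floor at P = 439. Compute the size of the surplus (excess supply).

Surplus = 232.2

With P fixed at 439, quantity demanded is 384.6 and quantity supplied is 616.8.
Surplus = Qs - Qd = 616.8 - 384.6 = 232.2.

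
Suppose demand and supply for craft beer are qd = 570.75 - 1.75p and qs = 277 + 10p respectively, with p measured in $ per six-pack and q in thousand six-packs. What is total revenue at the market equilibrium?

Total revenue = 13175

Set qd = qs: 570.75 - 1.75p = 277 + 10p, so 293.75 = 11.75p and p* = 25.
From the demand curve, q* = 570.75 - 1.75(25) = 527.
Total revenue = p* × q* = 25 × 527 = 13175.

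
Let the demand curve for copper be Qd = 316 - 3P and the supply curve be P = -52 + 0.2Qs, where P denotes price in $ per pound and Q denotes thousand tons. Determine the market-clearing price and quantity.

P* = 7, Q* = 295

In direct form, Qs = 260 + 5P.
The market clears where 316 - 3P = 260 + 5P. Rearranging, 8P = 56, hence P* = 7.
Then Q* = 316 - 3(7) = 295.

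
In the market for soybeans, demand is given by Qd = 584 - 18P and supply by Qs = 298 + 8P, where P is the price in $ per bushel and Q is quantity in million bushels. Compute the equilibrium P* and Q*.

P* = 11, Q* = 386

Equating demand and supply, 584 - 18P = 298 + 8P gives 26P = 286, so P* = 11.
Then Q* = 584 - 18(11) = 386.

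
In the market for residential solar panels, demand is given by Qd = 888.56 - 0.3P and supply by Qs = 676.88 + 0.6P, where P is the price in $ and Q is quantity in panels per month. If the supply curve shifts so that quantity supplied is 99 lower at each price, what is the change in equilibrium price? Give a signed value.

Equating demand and supply, 888.56 - 0.3P = 676.88 + 0.6P gives 0.9P = 211.68, so P* = 235.2.
Substitute back: Q* = 888.56 - 0.3(235.2) = 818.
After the shift, supply is Qs = 577.88 + 0.6P.
New equilibrium: 310.68 = 0.9P, so P = 345.2 and Q = 785.
ΔP = 345.2 - 235.2 = 110.

ΔP = 110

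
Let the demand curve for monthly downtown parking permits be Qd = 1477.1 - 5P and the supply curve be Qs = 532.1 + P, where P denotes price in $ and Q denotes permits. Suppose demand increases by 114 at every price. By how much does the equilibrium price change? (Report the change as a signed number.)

ΔP = 19

At equilibrium Qd = Qs, so 1477.1 - 5P = 532.1 + P; collecting terms, 945 = 6P and P* = 157.5.
Then Q* = 1477.1 - 5(157.5) = 689.6.
After the shift, demand is Qd = 1591.1 - 5P.
New equilibrium: 1059 = 6P, so P = 176.5 and Q = 708.6.
ΔP = 176.5 - 157.5 = 19.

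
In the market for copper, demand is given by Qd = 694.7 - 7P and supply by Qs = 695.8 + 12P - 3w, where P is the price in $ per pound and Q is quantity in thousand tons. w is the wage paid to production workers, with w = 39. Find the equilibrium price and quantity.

P* = 6.1, Q* = 652

With w = 39, supply is Qs = 578.8 + 12P.
At equilibrium Qd = Qs, so 694.7 - 7P = 578.8 + 12P; collecting terms, 115.9 = 19P and P* = 6.1.
Then Q* = 694.7 - 7(6.1) = 652.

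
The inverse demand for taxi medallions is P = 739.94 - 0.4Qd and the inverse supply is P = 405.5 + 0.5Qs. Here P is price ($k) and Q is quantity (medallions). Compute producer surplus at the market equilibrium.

Rewriting in direct form: Qd = 1849.85 - 2.5P and Qs = -811 + 2P.
The market clears where 1849.85 - 2.5P = -811 + 2P. Rearranging, 4.5P = 2660.85, hence P* = 591.3.
From the demand curve, Q* = 1849.85 - 2.5(591.3) = 371.6.
Supply choke price (Qs = 0): P = 405.5. Producer surplus = ½ × (591.3 - 405.5) × 371.6 = 34521.64.

Producer surplus = 34521.64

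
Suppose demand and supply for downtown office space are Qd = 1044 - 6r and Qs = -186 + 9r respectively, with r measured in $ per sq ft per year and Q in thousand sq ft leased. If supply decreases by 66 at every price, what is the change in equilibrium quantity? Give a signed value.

The market clears where 1044 - 6r = -186 + 9r. Rearranging, 15r = 1230, hence r* = 82.
Plugging r* into demand: Q* = 1044 - 6(82) = 552.
After the shift, supply is Qs = -252 + 9r.
Re-solving, 15r = 1296 gives r = 86.4 and Q = 525.6.
ΔQ = 525.6 - 552 = -26.4.

ΔQ = -26.4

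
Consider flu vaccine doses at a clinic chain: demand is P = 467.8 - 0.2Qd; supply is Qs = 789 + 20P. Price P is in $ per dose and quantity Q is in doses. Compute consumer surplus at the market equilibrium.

Solving each curve for Q: Qd = 2339 - 5P.
At equilibrium Qd = Qs, so 2339 - 5P = 789 + 20P; collecting terms, 1550 = 25P and P* = 62.
Plugging P* into demand: Q* = 2339 - 5(62) = 2029.
Demand choke price (Qd = 0): P = 2339/5 = 467.8. Consumer surplus = ½ × (467.8 - 62) × 2029 = 411684.1.

Consumer surplus = 411684.1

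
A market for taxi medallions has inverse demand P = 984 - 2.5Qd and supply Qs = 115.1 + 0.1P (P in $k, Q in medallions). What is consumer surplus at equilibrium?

Consumer surplus = 36465.8

Rewriting in direct form: Qd = 393.6 - 0.4P.
The market clears where 393.6 - 0.4P = 115.1 + 0.1P. Rearranging, 0.5P = 278.5, hence P* = 557.
Plugging P* into demand: Q* = 393.6 - 0.4(557) = 170.8.
Demand choke price (Qd = 0): P = 393.6/0.4 = 984. Consumer surplus = ½ × (984 - 557) × 170.8 = 36465.8.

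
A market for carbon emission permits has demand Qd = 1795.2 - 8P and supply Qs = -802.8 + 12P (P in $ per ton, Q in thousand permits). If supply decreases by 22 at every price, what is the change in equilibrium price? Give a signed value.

The market clears where 1795.2 - 8P = -802.8 + 12P. Rearranging, 20P = 2598, hence P* = 129.9.
Substitute back: Q* = 1795.2 - 8(129.9) = 756.
After the shift, supply is Qs = -824.8 + 12P.
Re-solving, 20P = 2620 gives P = 131 and Q = 747.2.
ΔP = 131 - 129.9 = 1.1.

ΔP = 1.1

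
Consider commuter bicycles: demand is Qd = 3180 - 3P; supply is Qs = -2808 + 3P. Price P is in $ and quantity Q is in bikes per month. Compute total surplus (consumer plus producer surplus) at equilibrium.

Equating demand and supply, 3180 - 3P = -2808 + 3P gives 6P = 5988, so P* = 998.
Then Q* = 3180 - 3(998) = 186.
Demand choke price = 1060; supply choke price = 936. CS = ½(1060 - 998)(186) = 5766; PS = ½(998 - 936)(186) = 5766. Total surplus = 11532.

Total surplus = 11532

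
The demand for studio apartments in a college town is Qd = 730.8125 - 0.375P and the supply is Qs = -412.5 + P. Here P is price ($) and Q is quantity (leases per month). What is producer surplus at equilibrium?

Producer surplus = 87780.5

The market clears where 730.8125 - 0.375P = -412.5 + P. Rearranging, 1.375P = 1143.3125, hence P* = 831.5.
Substitute back: Q* = 730.8125 - 0.375(831.5) = 419.
Supply choke price (Qs = 0): P = 412.5. Producer surplus = ½ × (831.5 - 412.5) × 419 = 87780.5.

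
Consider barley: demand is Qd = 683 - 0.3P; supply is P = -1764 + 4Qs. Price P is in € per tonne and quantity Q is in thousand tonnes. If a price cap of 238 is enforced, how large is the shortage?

Solving each curve for Q: Qs = 441 + 0.25P.
With P fixed at 238, quantity demanded is 611.6 and quantity supplied is 500.5.
Shortage = Qd - Qs = 611.6 - 500.5 = 111.1.

Shortage = 111.1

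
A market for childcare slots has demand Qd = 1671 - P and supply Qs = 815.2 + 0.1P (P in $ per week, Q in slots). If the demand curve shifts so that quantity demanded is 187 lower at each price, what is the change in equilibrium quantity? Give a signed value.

ΔQ = -17

Equating demand and supply, 1671 - P = 815.2 + 0.1P gives 1.1P = 855.8, so P* = 778.
Then Q* = 1671 - 778 = 893.
After the shift, demand is Qd = 1484 - P.
New equilibrium: 668.8 = 1.1P, so P = 608 and Q = 876.
ΔQ = 876 - 893 = -17.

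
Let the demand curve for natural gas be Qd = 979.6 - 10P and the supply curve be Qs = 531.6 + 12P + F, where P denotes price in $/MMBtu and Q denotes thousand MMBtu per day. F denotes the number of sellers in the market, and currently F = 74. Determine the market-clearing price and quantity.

P* = 17, Q* = 809.6

With F = 74, supply is Qs = 605.6 + 12P.
At equilibrium Qd = Qs, so 979.6 - 10P = 605.6 + 12P; collecting terms, 374 = 22P and P* = 17.
Substitute back: Q* = 979.6 - 10(17) = 809.6.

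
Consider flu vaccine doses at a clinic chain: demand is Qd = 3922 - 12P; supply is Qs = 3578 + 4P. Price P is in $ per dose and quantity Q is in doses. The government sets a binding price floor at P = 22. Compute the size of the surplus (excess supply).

At P = 22: Qd = 3658 and Qs = 3666.
Surplus = Qs - Qd = 3666 - 3658 = 8.

Surplus = 8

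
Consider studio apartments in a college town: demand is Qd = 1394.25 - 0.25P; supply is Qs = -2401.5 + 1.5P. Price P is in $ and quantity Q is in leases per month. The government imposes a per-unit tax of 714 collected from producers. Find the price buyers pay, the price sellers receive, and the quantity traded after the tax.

P_b = 2781, P_s = 2067, Q = 699

With a tax of 714 on producers, they supply based on the net price P_s = P_b - 714, so Qs = -3472.5 + 1.5P_b.
Market clearing requires 1394.25 - 0.25P_b = -3472.5 + 1.5P_b; hence 4866.75 = 1.75P_b and P_b = 2781.
So P_s = 2067 and the quantity traded is Q = 1394.25 - 0.25(2781) = 699.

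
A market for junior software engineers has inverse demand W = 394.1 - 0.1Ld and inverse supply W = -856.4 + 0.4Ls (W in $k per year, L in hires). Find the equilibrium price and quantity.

In direct form, Ld = 3941 - 10W and Ls = 2141 + 2.5W.
Equating demand and supply, 3941 - 10W = 2141 + 2.5W gives 12.5W = 1800, so W* = 144.
From the demand curve, L* = 3941 - 10(144) = 2501.

W* = 144, L* = 2501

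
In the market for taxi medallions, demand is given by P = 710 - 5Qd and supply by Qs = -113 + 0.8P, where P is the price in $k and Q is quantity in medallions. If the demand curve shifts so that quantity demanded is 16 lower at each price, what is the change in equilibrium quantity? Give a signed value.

Rewriting in direct form: Qd = 142 - 0.2P.
Set Qd = Qs: 142 - 0.2P = -113 + 0.8P, so 255 = P and P* = 255.
Substitute back: Q* = 142 - 0.2(255) = 91.
After the shift, demand is Qd = 126 - 0.2P.
The new intersection has 239 = P, i.e. P = 239, Q = 78.2.
ΔQ = 78.2 - 91 = -12.8.

ΔQ = -12.8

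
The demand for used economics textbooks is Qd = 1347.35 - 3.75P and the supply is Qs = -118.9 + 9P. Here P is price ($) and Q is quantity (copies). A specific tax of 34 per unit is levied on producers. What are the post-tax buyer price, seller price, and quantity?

P_b = 139, P_s = 105, Q = 826.1

Producers keep P_s = P_b - 34 per unit, so supply in terms of the buyer price is Qs = -424.9 + 9P_b.
Set Qd = Qs: 1347.35 - 3.75P_b = -424.9 + 9P_b, so 1772.25 = 12.75P_b and P_b = 139.
So P_s = 105 and the quantity traded is Q = 1347.35 - 3.75(139) = 826.1.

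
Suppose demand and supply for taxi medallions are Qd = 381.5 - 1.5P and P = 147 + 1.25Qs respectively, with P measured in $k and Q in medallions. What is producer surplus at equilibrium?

Producer surplus = 1960

Solving each curve for Q: Qs = -117.6 + 0.8P.
At equilibrium Qd = Qs, so 381.5 - 1.5P = -117.6 + 0.8P; collecting terms, 499.1 = 2.3P and P* = 217.
Plugging P* into demand: Q* = 381.5 - 1.5(217) = 56.
Supply choke price (Qs = 0): P = 147. Producer surplus = ½ × (217 - 147) × 56 = 1960.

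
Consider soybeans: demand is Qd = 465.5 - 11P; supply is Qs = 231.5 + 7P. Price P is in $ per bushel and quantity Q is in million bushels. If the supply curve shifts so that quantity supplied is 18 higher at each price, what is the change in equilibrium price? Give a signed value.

ΔP = -1

Set Qd = Qs: 465.5 - 11P = 231.5 + 7P, so 234 = 18P and P* = 13.
From the demand curve, Q* = 465.5 - 11(13) = 322.5.
After the shift, supply is Qs = 249.5 + 7P.
Re-solving, 18P = 216 gives P = 12 and Q = 333.5.
ΔP = 12 - 13 = -1.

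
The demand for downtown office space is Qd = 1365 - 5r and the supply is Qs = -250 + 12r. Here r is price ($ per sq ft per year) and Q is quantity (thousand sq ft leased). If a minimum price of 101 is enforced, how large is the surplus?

Surplus = 102

Evaluating both curves at the floor price 101 gives Qd = 860, Qs = 962.
Surplus = Qs - Qd = 962 - 860 = 102.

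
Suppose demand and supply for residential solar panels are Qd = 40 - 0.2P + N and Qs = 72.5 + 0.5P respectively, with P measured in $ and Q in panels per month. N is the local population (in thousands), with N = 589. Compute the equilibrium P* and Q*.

With N = 589, demand is Qd = 629 - 0.2P.
Equating demand and supply, 629 - 0.2P = 72.5 + 0.5P gives 0.7P = 556.5, so P* = 795.
From the demand curve, Q* = 629 - 0.2(795) = 470.

P* = 795, Q* = 470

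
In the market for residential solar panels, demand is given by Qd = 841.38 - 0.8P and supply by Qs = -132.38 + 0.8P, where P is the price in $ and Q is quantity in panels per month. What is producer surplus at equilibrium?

Producer surplus = 78543.90625

At equilibrium Qd = Qs, so 841.38 - 0.8P = -132.38 + 0.8P; collecting terms, 973.76 = 1.6P and P* = 608.6.
Plugging P* into demand: Q* = 841.38 - 0.8(608.6) = 354.5.
Supply choke price (Qs = 0): P = 165.475. Producer surplus = ½ × (608.6 - 165.475) × 354.5 = 78543.90625.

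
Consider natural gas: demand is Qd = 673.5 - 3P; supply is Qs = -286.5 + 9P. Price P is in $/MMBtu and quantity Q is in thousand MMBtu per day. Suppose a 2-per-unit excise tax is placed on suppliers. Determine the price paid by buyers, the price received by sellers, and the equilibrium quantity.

The tax drives a wedge P_b - P_s = 2. Substituting P_s = P_b - 2 into supply: Qs = -304.5 + 9P_b.
Equate demand and the shifted supply: 673.5 - 3P_b = -304.5 + 9P_b, giving 12P_b = 978, so P_b = 81.5.
Then P_s = 81.5 - 2 = 79.5 and Q = 673.5 - 3(81.5) = 429.

P_b = 81.5, P_s = 79.5, Q = 429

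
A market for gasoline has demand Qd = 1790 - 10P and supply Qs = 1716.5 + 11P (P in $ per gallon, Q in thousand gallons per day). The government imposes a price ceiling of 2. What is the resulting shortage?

With P fixed at 2, quantity demanded is 1770 and quantity supplied is 1738.5.
Shortage = Qd - Qs = 1770 - 1738.5 = 31.5.

Shortage = 31.5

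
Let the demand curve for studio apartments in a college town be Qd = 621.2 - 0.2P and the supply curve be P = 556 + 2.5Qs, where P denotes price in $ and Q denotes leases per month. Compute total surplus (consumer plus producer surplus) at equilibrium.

Inverting to quantity form: Qs = -222.4 + 0.4P.
Equating demand and supply, 621.2 - 0.2P = -222.4 + 0.4P gives 0.6P = 843.6, so P* = 1406.
Substitute back: Q* = 621.2 - 0.2(1406) = 340.
Demand choke price = 3106; supply choke price = 556. CS = ½(3106 - 1406)(340) = 289000; PS = ½(1406 - 556)(340) = 144500. Total surplus = 433500.

Total surplus = 433500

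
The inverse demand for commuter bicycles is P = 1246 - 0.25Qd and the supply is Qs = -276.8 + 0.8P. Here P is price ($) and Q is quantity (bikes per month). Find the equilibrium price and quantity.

Inverting to quantity form: Qd = 4984 - 4P.
The market clears where 4984 - 4P = -276.8 + 0.8P. Rearranging, 4.8P = 5260.8, hence P* = 1096.
From the demand curve, Q* = 4984 - 4(1096) = 600.

P* = 1096, Q* = 600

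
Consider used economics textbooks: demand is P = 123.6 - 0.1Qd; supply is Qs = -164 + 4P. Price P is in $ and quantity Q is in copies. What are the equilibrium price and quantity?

P* = 100, Q* = 236

In direct form, Qd = 1236 - 10P.
The market clears where 1236 - 10P = -164 + 4P. Rearranging, 14P = 1400, hence P* = 100.
From the demand curve, Q* = 1236 - 10(100) = 236.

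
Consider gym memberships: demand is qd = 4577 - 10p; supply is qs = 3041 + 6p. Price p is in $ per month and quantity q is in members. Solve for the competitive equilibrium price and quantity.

p* = 96, q* = 3617

The market clears where 4577 - 10p = 3041 + 6p. Rearranging, 16p = 1536, hence p* = 96.
Then q* = 4577 - 10(96) = 3617.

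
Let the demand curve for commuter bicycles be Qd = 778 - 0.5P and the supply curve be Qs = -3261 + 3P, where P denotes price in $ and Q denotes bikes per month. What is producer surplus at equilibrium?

Producer surplus = 6733.5

At equilibrium Qd = Qs, so 778 - 0.5P = -3261 + 3P; collecting terms, 4039 = 3.5P and P* = 1154.
Plugging P* into demand: Q* = 778 - 0.5(1154) = 201.
Supply choke price (Qs = 0): P = 1087. Producer surplus = ½ × (1154 - 1087) × 201 = 6733.5.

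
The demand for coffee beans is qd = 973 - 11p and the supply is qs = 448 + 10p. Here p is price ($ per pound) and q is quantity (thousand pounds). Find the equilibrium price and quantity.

p* = 25, q* = 698

Equating demand and supply, 973 - 11p = 448 + 10p gives 21p = 525, so p* = 25.
Substitute back: q* = 973 - 11(25) = 698.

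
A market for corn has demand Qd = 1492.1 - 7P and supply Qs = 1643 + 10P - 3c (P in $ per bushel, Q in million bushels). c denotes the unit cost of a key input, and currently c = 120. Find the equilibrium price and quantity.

With c = 120, supply is Qs = 1283 + 10P.
The market clears where 1492.1 - 7P = 1283 + 10P. Rearranging, 17P = 209.1, hence P* = 12.3.
Then Q* = 1492.1 - 7(12.3) = 1406.

P* = 12.3, Q* = 1406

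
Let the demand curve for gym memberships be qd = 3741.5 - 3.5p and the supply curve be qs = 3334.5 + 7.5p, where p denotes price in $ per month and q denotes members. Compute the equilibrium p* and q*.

p* = 37, q* = 3612

Set qd = qs: 3741.5 - 3.5p = 3334.5 + 7.5p, so 407 = 11p and p* = 37.
Plugging p* into demand: q* = 3741.5 - 3.5(37) = 3612.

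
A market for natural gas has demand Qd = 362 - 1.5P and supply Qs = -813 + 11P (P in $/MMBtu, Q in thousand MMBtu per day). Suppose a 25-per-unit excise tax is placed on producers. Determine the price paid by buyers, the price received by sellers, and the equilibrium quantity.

The tax drives a wedge P_b - P_s = 25. Substituting P_s = P_b - 25 into supply: Qs = -1088 + 11P_b.
Market clearing requires 362 - 1.5P_b = -1088 + 11P_b; hence 1450 = 12.5P_b and P_b = 116.
Then P_s = 116 - 25 = 91 and Q = 362 - 1.5(116) = 188.

P_b = 116, P_s = 91, Q = 188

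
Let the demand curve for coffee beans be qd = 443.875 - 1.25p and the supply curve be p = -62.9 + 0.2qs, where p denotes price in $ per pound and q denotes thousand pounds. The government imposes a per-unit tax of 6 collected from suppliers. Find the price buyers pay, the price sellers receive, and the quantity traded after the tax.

In direct form, qs = 314.5 + 5p.
With a tax of 6 on suppliers, they supply based on the net price p_s = p_b - 6, so qs = 284.5 + 5p_b.
Set qd = qs: 443.875 - 1.25p_b = 284.5 + 5p_b, so 159.375 = 6.25p_b and p_b = 25.5.
Then p_s = 25.5 - 6 = 19.5 and q = 443.875 - 1.25(25.5) = 412.

p_b = 25.5, p_s = 19.5, q = 412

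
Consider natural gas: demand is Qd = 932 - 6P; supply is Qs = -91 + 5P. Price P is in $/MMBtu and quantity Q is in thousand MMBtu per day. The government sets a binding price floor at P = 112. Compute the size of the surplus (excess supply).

Surplus = 209

At P = 112: Qd = 260 and Qs = 469.
Surplus = Qs - Qd = 469 - 260 = 209.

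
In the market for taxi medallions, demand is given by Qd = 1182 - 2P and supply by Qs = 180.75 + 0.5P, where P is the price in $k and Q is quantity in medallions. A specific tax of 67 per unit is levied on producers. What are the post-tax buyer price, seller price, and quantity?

With a tax of 67 on producers, they supply based on the net price P_s = P_b - 67, so Qs = 147.25 + 0.5P_b.
Set Qd = Qs: 1182 - 2P_b = 147.25 + 0.5P_b, so 1034.75 = 2.5P_b and P_b = 413.9.
So P_s = 346.9 and the quantity traded is Q = 1182 - 2(413.9) = 354.2.

P_b = 413.9, P_s = 346.9, Q = 354.2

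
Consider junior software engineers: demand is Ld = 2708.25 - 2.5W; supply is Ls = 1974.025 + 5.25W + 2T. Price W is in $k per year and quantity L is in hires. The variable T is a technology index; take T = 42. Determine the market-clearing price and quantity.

With T = 42, supply is Ls = 2058.025 + 5.25W.
The market clears where 2708.25 - 2.5W = 2058.025 + 5.25W. Rearranging, 7.75W = 650.225, hence W* = 83.9.
From the demand curve, L* = 2708.25 - 2.5(83.9) = 2498.5.

W* = 83.9, L* = 2498.5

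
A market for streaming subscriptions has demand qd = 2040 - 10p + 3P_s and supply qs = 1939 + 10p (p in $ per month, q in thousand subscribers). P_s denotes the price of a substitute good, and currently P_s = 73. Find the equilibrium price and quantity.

With P_s = 73, demand is qd = 2259 - 10p.
The market clears where 2259 - 10p = 1939 + 10p. Rearranging, 20p = 320, hence p* = 16.
Then q* = 2259 - 10(16) = 2099.

p* = 16, q* = 2099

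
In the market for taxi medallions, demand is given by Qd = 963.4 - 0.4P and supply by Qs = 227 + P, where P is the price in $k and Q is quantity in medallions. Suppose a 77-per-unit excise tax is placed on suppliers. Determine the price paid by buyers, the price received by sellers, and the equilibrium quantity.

P_b = 581, P_s = 504, Q = 731

With a tax of 77 on suppliers, they supply based on the net price P_s = P_b - 77, so Qs = 150 + P_b.
Equate demand and the shifted supply: 963.4 - 0.4P_b = 150 + P_b, giving 1.4P_b = 813.4, so P_b = 581.
Then P_s = 581 - 77 = 504 and Q = 963.4 - 0.4(581) = 731.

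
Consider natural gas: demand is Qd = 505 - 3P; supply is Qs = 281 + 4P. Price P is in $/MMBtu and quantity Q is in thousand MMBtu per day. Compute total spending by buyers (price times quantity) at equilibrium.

Total spending by buyers = 13088

Equating demand and supply, 505 - 3P = 281 + 4P gives 7P = 224, so P* = 32.
Plugging P* into demand: Q* = 505 - 3(32) = 409.
Total spending by buyers = P* × Q* = 32 × 409 = 13088.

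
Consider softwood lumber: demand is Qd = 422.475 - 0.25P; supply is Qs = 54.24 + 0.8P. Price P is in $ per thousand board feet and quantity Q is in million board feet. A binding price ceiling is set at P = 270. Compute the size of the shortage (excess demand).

With P fixed at 270, quantity demanded is 354.975 and quantity supplied is 270.24.
Shortage = Qd - Qs = 354.975 - 270.24 = 84.735.

Shortage = 84.735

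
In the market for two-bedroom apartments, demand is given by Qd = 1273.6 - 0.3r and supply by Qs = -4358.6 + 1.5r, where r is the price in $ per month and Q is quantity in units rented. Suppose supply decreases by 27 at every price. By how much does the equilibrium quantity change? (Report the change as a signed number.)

Equating demand and supply, 1273.6 - 0.3r = -4358.6 + 1.5r gives 1.8r = 5632.2, so r* = 3129.
From the demand curve, Q* = 1273.6 - 0.3(3129) = 334.9.
After the shift, supply is Qs = -4385.6 + 1.5r.
Re-solving, 1.8r = 5659.2 gives r = 3144 and Q = 330.4.
ΔQ = 330.4 - 334.9 = -4.5.

ΔQ = -4.5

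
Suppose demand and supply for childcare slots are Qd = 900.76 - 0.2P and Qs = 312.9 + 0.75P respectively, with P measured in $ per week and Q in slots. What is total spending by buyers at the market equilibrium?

Set Qd = Qs: 900.76 - 0.2P = 312.9 + 0.75P, so 587.86 = 0.95P and P* = 618.8.
Plugging P* into demand: Q* = 900.76 - 0.2(618.8) = 777.
Total spending by buyers = P* × Q* = 618.8 × 777 = 480807.6.

Total spending by buyers = 480807.6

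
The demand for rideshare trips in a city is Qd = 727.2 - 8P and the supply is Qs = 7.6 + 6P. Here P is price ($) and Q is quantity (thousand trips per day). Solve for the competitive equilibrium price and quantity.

At equilibrium Qd = Qs, so 727.2 - 8P = 7.6 + 6P; collecting terms, 719.6 = 14P and P* = 51.4.
Then Q* = 727.2 - 8(51.4) = 316.

P* = 51.4, Q* = 316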